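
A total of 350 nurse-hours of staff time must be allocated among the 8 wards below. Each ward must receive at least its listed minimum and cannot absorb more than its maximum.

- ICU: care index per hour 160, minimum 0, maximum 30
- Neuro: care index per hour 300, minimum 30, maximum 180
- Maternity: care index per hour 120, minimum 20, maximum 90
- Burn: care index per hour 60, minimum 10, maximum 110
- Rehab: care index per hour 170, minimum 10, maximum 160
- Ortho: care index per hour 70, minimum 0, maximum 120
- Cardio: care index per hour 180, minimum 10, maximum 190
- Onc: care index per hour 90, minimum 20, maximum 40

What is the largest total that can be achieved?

Meeting every minimum uses 0+30+20+10+10+0+10+20 = 100 nurse-hours, leaving 250.
Highest care index per hour first: Neuro 300 > Cardio 180 > Rehab 170 > ICU 160 > Maternity 120 > Onc 90 > Ortho 70 > Burn 60.
Neuro: +150 to 180 (cap) — 100 left.
Only 100 left; Cardio takes them to reach 110.
Total = 300×180 + 120×20 + 60×10 + 170×10 + 180×110 + 90×20 = 80300.

80300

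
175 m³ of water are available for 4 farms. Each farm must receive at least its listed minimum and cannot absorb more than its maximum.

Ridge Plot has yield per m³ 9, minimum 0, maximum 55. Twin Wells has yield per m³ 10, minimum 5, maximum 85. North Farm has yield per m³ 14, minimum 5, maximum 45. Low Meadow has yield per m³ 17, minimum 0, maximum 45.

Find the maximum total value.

2245

Meeting every minimum uses 0+5+5+0 = 10 m³, leaving 165.
Rank by yield per m³: Low Meadow 17 > North Farm 14 > Twin Wells 10 > Ridge Plot 9.
Low Meadow: +45 to 45 (cap) → 120 left.
North Farm: +40 to 45 (cap) → 80 left.
Give Twin Wells 80 more to hit its cap of 85 → 0 left.
Total = 10×85 + 14×45 + 17×45 = 2245.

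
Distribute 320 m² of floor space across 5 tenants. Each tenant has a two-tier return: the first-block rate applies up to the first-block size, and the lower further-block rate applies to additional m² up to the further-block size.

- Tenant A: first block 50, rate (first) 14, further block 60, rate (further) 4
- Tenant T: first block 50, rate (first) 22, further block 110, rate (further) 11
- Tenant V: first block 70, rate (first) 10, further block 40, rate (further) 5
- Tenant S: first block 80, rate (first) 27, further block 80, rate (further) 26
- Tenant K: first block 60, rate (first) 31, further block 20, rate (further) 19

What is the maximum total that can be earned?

8000

Order all 10 blocks by rate: Tenant K/tier1 31 > Tenant S/tier1 27 > Tenant S/tier2 26 > Tenant T/tier1 22 > Tenant K/tier2 19 > Tenant A/tier1 14 > Tenant T/tier2 11 > Tenant V/tier1 10 > Tenant V/tier2 5 > Tenant A/tier2 4.
Tenant K/tier1 (31): +60 ; 260 left.
Tenant S tier1 at 27: fill all 80 ; 180 left.
Fill Tenant S tier2 block (80 at 26) ; 100 left.
Tenant T/tier1 (22): +50 ; 50 left.
Tenant K tier2 at 19: fill all 20 ; 30 left.
Tenant A/tier1: +30 of 50 at 14; pool empty.
Total = 31×60 + 27×80 + 26×80 + 22×50 + 19×20 + 14×30 = 8000.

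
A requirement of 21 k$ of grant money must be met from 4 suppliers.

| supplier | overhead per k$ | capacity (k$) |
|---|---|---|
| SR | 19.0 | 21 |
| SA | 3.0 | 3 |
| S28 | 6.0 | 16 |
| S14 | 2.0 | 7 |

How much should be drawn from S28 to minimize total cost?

Fill from the cheapest supplier first.
Take 7 from S14 at 2.0 ; need 14 more.
SA at 3.0: take all 3 k$ ; 11 still needed.
S28 at 6.0: take 11 of its 16 ; requirement met.
SR: unused.

11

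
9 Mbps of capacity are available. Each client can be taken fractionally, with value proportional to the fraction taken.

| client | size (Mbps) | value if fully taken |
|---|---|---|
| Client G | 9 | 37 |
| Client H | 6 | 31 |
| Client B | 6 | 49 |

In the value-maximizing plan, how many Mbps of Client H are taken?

3

Sort by value density: Client B 49/6≈8.17, Client H 31/6≈5.17, Client G 37/9≈4.11.
All 6 Mbps of Client B fit (value 49) ; 3 remain.
Only 3 Mbps remain; take 3/6 of Client H for value 31×3/6 = 15.5.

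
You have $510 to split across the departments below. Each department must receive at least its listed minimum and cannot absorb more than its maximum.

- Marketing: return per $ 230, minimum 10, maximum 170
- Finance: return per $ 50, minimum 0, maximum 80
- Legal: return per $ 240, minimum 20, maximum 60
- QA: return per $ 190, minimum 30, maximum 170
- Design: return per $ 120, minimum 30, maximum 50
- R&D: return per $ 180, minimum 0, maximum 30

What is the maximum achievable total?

Meeting every minimum uses 10+0+20+30+30+0 = 90 $, leaving 420.
Rank by return per $: Legal 240 > Marketing 230 > QA 190 > R&D 180 > Design 120 > Finance 50.
Legal takes 40 more to reach its cap of 60 — 380 left.
Give Marketing 160 more to hit its cap of 170 — 220 left.
Give QA 140 more to hit its cap of 170 — 80 left.
R&D takes 30 more to reach its cap of 30 — 50 left.
Design takes 20 more to reach its cap of 50 — 30 left.
Finance has room for 80 more but only 30 remain, so it gets 30.
Total = 230×170 + 50×30 + 240×60 + 190×170 + 120×50 + 180×30 = 98700.

98700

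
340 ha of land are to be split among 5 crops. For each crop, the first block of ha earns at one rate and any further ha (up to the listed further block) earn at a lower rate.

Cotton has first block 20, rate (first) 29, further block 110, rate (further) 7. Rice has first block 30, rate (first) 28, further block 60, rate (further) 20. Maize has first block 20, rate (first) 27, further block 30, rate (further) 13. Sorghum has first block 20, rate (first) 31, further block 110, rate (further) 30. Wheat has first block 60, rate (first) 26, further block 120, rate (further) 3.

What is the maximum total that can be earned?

8900

Treat each block as its own option and order by rate: Sorghum/first 31 > Sorghum/second 30 > Cotton/first 29 > Rice/first 28 > Maize/first 27 > Wheat/first 26 > Rice/second 20 > Maize/second 13 > Cotton/second 7 > Wheat/second 3.
Sorghum/first (31): +20 ; 320 left.
Fill Sorghum second block (110 at 30) ; 210 left.
Cotton/first (29): +20 ; 190 left.
Fill Rice first block (30 at 28) ; 160 left.
Maize/first (27): +20 ; 140 left.
Wheat first at 26: fill all 60 ; 80 left.
Rice/second (20): +60 ; 20 left.
Maize second at 13: only 20 left, fill 20.
Total = 31×20 + 30×110 + 29×20 + 28×30 + 27×20 + 26×60 + 20×60 + 13×20 = 8900.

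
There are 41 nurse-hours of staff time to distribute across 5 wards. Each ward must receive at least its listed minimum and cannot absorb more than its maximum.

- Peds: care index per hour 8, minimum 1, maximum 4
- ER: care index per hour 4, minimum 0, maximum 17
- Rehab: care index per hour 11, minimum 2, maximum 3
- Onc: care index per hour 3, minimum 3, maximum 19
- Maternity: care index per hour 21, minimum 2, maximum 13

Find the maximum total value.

418

Meeting every minimum uses 1+0+2+3+2 = 8 nurse-hours, leaving 33.
Order the wards by care index per hour: Maternity 21 > Rehab 11 > Peds 8 > ER 4 > Onc 3.
Maternity: +11 to 13 (cap) — 22 left.
Rehab takes 1 more to reach its cap of 3 — 21 left.
Peds takes 3 more to reach its cap of 4 — 18 left.
ER takes 17 more to reach its cap of 17 — 1 left.
Onc has room for 16 more but only 1 remain, so it gets 4.
Total = 8×4 + 4×17 + 11×3 + 3×4 + 21×13 = 418.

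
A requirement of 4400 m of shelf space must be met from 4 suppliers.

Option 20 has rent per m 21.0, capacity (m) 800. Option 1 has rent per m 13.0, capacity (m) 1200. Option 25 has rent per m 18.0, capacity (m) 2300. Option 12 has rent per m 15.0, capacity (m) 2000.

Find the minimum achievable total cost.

Cheapest first:
Option 1 (13.0): use full 1200 — 3200 m to go.
Option 12 at 15.0: take all 2000 m — 1200 still needed.
Option 25 at 18.0: take 1200 of its 2300 — requirement met.
Option 20: unused.
Cost = 1200×13.0 + 2000×15.0 + 1200×18.0 = 67200.

67200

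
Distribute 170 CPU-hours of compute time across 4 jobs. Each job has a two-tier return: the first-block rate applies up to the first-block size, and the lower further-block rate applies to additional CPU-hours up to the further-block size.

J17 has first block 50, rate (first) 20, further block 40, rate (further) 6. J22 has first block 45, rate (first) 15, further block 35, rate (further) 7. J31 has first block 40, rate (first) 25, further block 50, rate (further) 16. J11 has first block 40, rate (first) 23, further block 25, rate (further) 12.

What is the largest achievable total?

3560

Rank every tier by rate: J31/T1 25 > J11/T1 23 > J17/T1 20 > J31/T2 16 > J22/T1 15 > J11/T2 12 > J22/T2 7 > J17/T2 6.
J31/T1 (25): +40 ; 130 left.
J11 T1 at 23: fill all 40 ; 90 left.
Fill J17 T1 block (50 at 20) ; 40 left.
40 remain; put them into J31 T2 at 16.
Total = 25×40 + 23×40 + 20×50 + 16×40 = 3560.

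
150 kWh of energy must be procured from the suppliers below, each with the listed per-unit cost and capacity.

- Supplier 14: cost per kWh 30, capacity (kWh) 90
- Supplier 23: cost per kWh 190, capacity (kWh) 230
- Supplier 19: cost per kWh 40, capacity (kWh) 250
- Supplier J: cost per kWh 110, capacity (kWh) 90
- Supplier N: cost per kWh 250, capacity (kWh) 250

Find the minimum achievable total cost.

Fill from the cheapest supplier first.
Take 90 from Supplier 14 at 30 — need 60 more.
Take 60 from Supplier 19 at 40 to finish.
Supplier J, Supplier 23, Supplier N: unused.
Cost = 90×30 + 60×40 = 5100.

5100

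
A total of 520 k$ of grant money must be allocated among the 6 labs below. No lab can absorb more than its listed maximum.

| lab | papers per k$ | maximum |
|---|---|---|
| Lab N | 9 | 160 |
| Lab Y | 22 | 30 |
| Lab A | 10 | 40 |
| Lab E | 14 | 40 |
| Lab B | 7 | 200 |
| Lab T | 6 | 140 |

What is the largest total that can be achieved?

Highest papers per k$ first: Lab Y 22 > Lab E 14 > Lab A 10 > Lab N 9 > Lab B 7 > Lab T 6.
Lab Y: +30 to 30 (cap) ; 490 left.
Give Lab E 40 to hit its cap of 40 ; 450 left.
Lab A: +40 to 40 (cap) ; 410 left.
Give Lab N 160 to hit its cap of 160 ; 250 left.
Give Lab B 200 to hit its cap of 200 ; 50 left.
Lab T has room for 140 but only 50 remain, so it gets 50.
Total = 9×160 + 22×30 + 10×40 + 14×40 + 7×200 + 6×50 = 4760.

4760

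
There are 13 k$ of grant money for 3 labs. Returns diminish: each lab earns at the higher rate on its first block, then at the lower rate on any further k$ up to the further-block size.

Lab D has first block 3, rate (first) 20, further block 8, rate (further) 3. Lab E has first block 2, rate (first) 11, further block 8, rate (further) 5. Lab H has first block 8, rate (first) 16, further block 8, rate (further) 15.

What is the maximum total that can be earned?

Treat each block as its own option and order by rate: Lab D/tier1 20 > Lab H/tier1 16 > Lab H/tier2 15 > Lab E/tier1 11 > Lab E/tier2 5 > Lab D/tier2 3.
Lab D/tier1 (20): +3 — 10 left.
Lab H tier1 at 16: fill all 8 — 2 left.
2 remain; put them into Lab H tier2 at 15.
Total = 20×3 + 16×8 + 15×2 = 218.

218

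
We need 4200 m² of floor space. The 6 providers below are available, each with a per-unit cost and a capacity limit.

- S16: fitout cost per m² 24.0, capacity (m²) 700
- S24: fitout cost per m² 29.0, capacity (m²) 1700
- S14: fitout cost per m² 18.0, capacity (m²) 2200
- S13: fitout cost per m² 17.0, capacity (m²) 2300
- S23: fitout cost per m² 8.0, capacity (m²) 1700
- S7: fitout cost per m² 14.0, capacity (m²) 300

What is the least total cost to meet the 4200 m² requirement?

55200

Cheapest first:
Take 1700 from S23 at 8.0 → need 2500 more.
S7 (14.0): use full 300 → 2200 m² to go.
Take 2200 from S13 at 17.0 to finish.
S14, S16, S24: unused.
Cost = 1700×8.0 + 300×14.0 + 2200×17.0 = 55200.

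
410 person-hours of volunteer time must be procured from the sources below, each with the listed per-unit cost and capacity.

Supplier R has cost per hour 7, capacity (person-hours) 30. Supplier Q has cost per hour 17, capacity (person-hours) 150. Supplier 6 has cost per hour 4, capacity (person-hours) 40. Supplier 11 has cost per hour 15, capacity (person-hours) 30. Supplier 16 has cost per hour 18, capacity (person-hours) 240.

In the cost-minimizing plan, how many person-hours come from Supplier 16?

Cheapest first:
Take 40 from Supplier 6 at 4 — need 370 more.
Take 30 from Supplier R at 7 — need 340 more.
Take 30 from Supplier 11 at 15 — need 310 more.
Supplier Q at 17: take all 150 person-hours — 160 still needed.
Supplier 16 at 18: take 160 of its 240 — requirement met.

160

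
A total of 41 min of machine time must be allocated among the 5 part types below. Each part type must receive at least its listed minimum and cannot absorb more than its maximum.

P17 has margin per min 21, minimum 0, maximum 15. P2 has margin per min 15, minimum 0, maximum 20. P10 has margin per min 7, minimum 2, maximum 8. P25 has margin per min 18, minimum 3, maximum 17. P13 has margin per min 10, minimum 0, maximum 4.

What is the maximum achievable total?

Meeting every minimum uses 0+0+2+3+0 = 5 min, leaving 36.
Highest margin per min first: P17 21 > P25 18 > P2 15 > P13 10 > P10 7.
Give P17 15 more to hit its cap of 15 — 21 left.
P25 takes 14 more to reach its cap of 17 — 7 left.
P2: +7 (room for 20) → 7. Pool exhausted.
Total = 21×15 + 15×7 + 7×2 + 18×17 = 740.

740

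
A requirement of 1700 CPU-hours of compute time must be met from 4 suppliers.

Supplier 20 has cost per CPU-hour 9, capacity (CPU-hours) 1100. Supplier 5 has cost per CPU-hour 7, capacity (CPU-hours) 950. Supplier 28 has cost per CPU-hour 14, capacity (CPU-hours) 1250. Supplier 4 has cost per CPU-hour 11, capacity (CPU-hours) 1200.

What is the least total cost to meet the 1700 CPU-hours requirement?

13400

Fill from the cheapest supplier first.
Supplier 5 at 7: take all 950 CPU-hours ; 750 still needed.
Supplier 20 at 9: take 750 of its 1100 ; requirement met.
Supplier 4, Supplier 28: unused.
Cost = 950×7 + 750×9 = 13400.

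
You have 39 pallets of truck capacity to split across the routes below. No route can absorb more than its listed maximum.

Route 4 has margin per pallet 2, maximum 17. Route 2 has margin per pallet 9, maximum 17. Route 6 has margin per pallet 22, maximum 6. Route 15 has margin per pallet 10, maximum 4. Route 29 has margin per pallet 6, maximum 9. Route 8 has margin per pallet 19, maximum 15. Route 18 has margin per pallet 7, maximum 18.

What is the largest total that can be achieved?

Highest margin per pallet first: Route 6 22 > Route 8 19 > Route 15 10 > Route 2 9 > Route 18 7 > Route 29 6 > Route 4 2.
Route 6 takes 6 to reach its cap of 6 → 33 left.
Give Route 8 15 to hit its cap of 15 → 18 left.
Route 15: +4 to 4 (cap) → 14 left.
Route 2 has room for 17 but only 14 remain, so it gets 14.
Total = 9×14 + 22×6 + 10×4 + 19×15 = 583.

583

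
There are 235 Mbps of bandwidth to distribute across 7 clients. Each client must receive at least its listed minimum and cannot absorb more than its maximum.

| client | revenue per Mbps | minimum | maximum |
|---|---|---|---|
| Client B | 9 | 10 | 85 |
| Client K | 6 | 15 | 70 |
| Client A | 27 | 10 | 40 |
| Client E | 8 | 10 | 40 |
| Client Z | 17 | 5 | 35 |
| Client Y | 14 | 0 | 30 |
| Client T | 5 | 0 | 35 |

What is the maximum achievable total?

Meeting every minimum uses 10+15+10+10+5+0+0 = 50 Mbps, leaving 185.
Rank by revenue per Mbps: Client A 27 > Client Z 17 > Client Y 14 > Client B 9 > Client E 8 > Client K 6 > Client T 5.
Give Client A 30 more to hit its cap of 40 ; 155 left.
Client Z: +30 to 35 (cap) ; 125 left.
Give Client Y 30 more to hit its cap of 30 ; 95 left.
Client B: +75 to 85 (cap) ; 20 left.
Client E has room for 30 more but only 20 remain, so it gets 30.
Total = 9×85 + 6×15 + 27×40 + 8×30 + 17×35 + 14×30 = 3190.

3190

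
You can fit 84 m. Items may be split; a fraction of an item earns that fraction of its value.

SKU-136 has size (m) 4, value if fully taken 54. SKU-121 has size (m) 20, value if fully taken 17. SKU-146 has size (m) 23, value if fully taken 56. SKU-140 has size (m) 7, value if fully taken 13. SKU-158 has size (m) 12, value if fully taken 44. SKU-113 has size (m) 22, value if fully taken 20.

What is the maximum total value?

Rank by value-to-size ratio: SKU-136 54/4≈13.5, SKU-158 44/12≈3.67, SKU-146 56/23≈2.43, SKU-140 13/7≈1.86, SKU-113 20/22≈0.909, SKU-121 17/20≈0.85.
SKU-136: take in full, 4 m for value 54 ; 80 left.
Take all of SKU-158 (12 m, value 44) ; 68 m left.
All 23 m of SKU-146 fit (value 56) ; 45 remain.
SKU-140: take in full, 7 m for value 13 ; 38 left.
All 22 m of SKU-113 fit (value 20) ; 16 remain.
Fill the last 16 m with part of SKU-121: 16/20 of it earns 13.6.
Total value = 200.6.

200.6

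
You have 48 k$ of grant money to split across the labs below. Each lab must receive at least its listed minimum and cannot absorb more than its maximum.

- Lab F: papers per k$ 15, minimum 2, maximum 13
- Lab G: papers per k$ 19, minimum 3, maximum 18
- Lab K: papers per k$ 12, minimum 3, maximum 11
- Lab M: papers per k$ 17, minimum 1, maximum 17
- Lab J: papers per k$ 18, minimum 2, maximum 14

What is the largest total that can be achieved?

847

Meeting every minimum uses 2+3+3+1+2 = 11 k$, leaving 37.
Rank by papers per k$: Lab G 19 > Lab J 18 > Lab M 17 > Lab F 15 > Lab K 12.
Lab G: +15 to 18 (cap) → 22 left.
Give Lab J 12 more to hit its cap of 14 → 10 left.
Lab M has room for 16 more but only 10 remain, so it gets 11.
Total = 15×2 + 19×18 + 12×3 + 17×11 + 18×14 = 847.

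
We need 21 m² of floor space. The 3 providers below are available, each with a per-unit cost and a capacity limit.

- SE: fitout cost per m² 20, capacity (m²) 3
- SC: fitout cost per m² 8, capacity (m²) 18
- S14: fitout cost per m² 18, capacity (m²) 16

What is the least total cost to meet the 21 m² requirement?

198

Use providers in increasing cost order.
SC at 8: take all 18 m² → 3 still needed.
S14 at 18: take 3 of its 16 → requirement met.
SE: unused.
Cost = 18×8 + 3×18 = 198.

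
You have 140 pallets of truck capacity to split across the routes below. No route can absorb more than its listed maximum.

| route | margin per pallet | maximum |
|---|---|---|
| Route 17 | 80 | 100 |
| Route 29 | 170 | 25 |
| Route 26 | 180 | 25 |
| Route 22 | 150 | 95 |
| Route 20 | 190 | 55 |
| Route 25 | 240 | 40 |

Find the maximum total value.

Rank by margin per pallet: Route 25 240 > Route 20 190 > Route 26 180 > Route 29 170 > Route 22 150 > Route 17 80.
Route 25 takes 40 to reach its cap of 40 ; 100 left.
Route 20: +55 to 55 (cap) ; 45 left.
Route 26: +25 to 25 (cap) ; 20 left.
Only 20 left; Route 29 takes them to reach 20.
Total = 170×20 + 180×25 + 190×55 + 240×40 = 27950.

27950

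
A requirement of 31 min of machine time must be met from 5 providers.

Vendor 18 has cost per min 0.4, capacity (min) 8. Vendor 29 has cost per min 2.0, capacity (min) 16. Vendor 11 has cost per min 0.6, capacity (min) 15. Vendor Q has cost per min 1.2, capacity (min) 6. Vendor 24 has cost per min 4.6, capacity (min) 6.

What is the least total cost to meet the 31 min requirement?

Fill from the cheapest provider first.
Vendor 18 at 0.4: take all 8 min → 23 still needed.
Take 15 from Vendor 11 at 0.6 → need 8 more.
Vendor Q at 1.2: take all 6 min → 2 still needed.
Vendor 29 at 2.0: take 2 of its 16 → requirement met.
Vendor 24: unused.
Cost = 8×0.4 + 15×0.6 + 6×1.2 + 2×2.0 = 23.4.

23.4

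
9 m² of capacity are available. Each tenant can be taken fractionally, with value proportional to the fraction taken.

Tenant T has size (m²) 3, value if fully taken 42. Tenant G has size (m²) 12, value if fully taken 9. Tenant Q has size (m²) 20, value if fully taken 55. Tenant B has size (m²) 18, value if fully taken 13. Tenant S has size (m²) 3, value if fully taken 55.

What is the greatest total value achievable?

105.25

Best value per unit of size first: Tenant S 55/3≈18.3, Tenant T 42/3≈14, Tenant Q 55/20≈2.75, Tenant G 9/12≈0.75, Tenant B 13/18≈0.722.
Take all of Tenant S (3 m², value 55) → 6 m² left.
Take all of Tenant T (3 m², value 42) → 3 m² left.
Only 3 m² remain; take 3/20 of Tenant Q for value 55×3/20 = 8.25.
Total value = 105.25.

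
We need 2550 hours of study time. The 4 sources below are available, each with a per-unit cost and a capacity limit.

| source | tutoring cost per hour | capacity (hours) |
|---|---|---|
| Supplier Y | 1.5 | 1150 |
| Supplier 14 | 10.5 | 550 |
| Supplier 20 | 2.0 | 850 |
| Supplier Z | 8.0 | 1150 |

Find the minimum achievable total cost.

Cheapest first:
Take 1150 from Supplier Y at 1.5 — need 1400 more.
Supplier 20 (2.0): use full 850 — 550 hours to go.
Take 550 from Supplier Z at 8.0 to finish.
Supplier 14: unused.
Cost = 1150×1.5 + 850×2.0 + 550×8.0 = 7825.

7825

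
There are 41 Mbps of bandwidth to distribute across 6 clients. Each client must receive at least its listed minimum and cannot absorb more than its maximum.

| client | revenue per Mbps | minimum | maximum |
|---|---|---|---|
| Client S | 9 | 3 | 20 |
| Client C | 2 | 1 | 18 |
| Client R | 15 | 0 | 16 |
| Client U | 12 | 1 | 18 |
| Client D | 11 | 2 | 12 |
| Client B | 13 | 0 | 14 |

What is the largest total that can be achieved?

Meeting every minimum uses 3+1+0+1+2+0 = 7 Mbps, leaving 34.
Highest revenue per Mbps first: Client R 15 > Client B 13 > Client U 12 > Client D 11 > Client S 9 > Client C 2.
Give Client R 16 more to hit its cap of 16 → 18 left.
Client B: +14 to 14 (cap) → 4 left.
Only 4 left; Client U takes them to reach 5.
Total = 9×3 + 2×1 + 15×16 + 12×5 + 11×2 + 13×14 = 533.

533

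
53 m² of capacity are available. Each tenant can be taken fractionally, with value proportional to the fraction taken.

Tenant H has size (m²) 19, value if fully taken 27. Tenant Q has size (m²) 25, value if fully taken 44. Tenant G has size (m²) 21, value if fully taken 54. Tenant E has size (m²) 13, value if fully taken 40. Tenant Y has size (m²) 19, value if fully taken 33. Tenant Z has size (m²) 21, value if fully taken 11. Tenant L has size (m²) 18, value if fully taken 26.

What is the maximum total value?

127.44

Best value per unit of size first: Tenant E 40/13≈3.08, Tenant G 54/21≈2.57, Tenant Q 44/25≈1.76, Tenant Y 33/19≈1.74, Tenant L 26/18≈1.44, Tenant H 27/19≈1.42, Tenant Z 11/21≈0.524.
Tenant E: take in full, 13 m² for value 40 → 40 left.
Tenant G: take in full, 21 m² for value 54 → 19 left.
19 m² left: a 19/25 share of Tenant Q gives 44×19/25 = 33.44.
Total value = 127.44.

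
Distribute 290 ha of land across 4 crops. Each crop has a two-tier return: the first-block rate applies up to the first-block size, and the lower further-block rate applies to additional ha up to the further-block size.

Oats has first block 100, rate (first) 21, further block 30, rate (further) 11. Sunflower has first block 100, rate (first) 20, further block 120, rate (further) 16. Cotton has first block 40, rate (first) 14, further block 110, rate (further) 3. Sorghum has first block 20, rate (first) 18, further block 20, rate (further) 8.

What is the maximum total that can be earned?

5580

Order all 8 blocks by rate: Oats/first 21 > Sunflower/first 20 > Sorghum/first 18 > Sunflower/second 16 > Cotton/first 14 > Oats/second 11 > Sorghum/second 8 > Cotton/second 3.
Fill Oats first block (100 at 21) — 190 left.
Fill Sunflower first block (100 at 20) — 90 left.
Sorghum/first (18): +20 — 70 left.
Sunflower/second: +70 of 120 at 16; pool empty.
Total = 21×100 + 20×100 + 18×20 + 16×70 = 5580.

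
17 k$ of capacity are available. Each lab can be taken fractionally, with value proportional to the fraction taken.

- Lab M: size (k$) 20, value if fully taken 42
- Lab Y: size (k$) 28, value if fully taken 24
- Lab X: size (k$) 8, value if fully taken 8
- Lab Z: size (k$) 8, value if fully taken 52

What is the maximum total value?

Best value per unit of size first: Lab Z 52/8≈6.5, Lab M 42/20≈2.1, Lab X 8/8≈1, Lab Y 24/28≈0.857.
Lab Z: take in full, 8 k$ for value 52 ; 9 left.
Fill the last 9 k$ with part of Lab M: 9/20 of it earns 18.9.
Total value = 70.9.

70.9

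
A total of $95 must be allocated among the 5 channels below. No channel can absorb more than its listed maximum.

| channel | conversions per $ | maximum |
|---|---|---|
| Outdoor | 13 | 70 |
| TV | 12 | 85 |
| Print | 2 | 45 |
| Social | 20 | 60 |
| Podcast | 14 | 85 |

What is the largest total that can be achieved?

1690

Order the channels by conversions per $: Social 20 > Podcast 14 > Outdoor 13 > TV 12 > Print 2.
Give Social 60 to hit its cap of 60 — 35 left.
Only 35 left; Podcast takes them to reach 35.
Total = 20×60 + 14×35 = 1690.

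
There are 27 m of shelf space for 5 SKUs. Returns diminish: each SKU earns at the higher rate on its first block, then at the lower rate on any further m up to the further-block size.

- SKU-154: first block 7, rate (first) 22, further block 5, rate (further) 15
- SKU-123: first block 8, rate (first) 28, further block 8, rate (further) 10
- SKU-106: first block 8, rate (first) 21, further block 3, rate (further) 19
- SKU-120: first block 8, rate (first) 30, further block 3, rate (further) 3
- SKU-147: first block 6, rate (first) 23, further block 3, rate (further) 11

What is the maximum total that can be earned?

712

Treat each block as its own option and order by rate: SKU-120/T1 30 > SKU-123/T1 28 > SKU-147/T1 23 > SKU-154/T1 22 > SKU-106/T1 21 > SKU-106/T2 19 > SKU-154/T2 15 > SKU-147/T2 11 > SKU-123/T2 10 > SKU-120/T2 3.
Fill SKU-120 T1 block (8 at 30) ; 19 left.
SKU-123 T1 at 28: fill all 8 ; 11 left.
Fill SKU-147 T1 block (6 at 23) ; 5 left.
5 remain; put them into SKU-154 T1 at 22.
Total = 30×8 + 28×8 + 23×6 + 22×5 = 712.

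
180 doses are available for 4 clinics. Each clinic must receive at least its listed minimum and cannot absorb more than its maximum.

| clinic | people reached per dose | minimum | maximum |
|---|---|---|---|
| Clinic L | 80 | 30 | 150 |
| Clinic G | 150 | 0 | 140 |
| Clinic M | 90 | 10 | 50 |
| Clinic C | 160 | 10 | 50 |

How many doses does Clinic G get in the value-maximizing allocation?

90

Meeting every minimum uses 30+0+10+10 = 50 doses, leaving 130.
Rank by people reached per dose: Clinic C 160 > Clinic G 150 > Clinic M 90 > Clinic L 80.
Clinic C: +40 to 50 (cap) ; 90 left.
Clinic G has room for 140 more but only 90 remain, so it gets 90.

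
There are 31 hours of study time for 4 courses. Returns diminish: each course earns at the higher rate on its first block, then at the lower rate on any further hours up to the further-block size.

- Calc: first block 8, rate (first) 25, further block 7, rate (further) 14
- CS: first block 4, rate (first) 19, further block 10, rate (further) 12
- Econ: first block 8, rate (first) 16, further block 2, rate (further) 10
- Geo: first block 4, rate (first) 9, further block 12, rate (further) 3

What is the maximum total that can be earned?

550

Treat each block as its own option and order by rate: Calc/first 25 > CS/first 19 > Econ/first 16 > Calc/second 14 > CS/second 12 > Econ/second 10 > Geo/first 9 > Geo/second 3.
Calc first at 25: fill all 8 — 23 left.
Fill CS first block (4 at 19) — 19 left.
Econ/first (16): +8 — 11 left.
Calc/second (14): +7 — 4 left.
4 remain; put them into CS second at 12.
Total = 25×8 + 19×4 + 16×8 + 14×7 + 12×4 = 550.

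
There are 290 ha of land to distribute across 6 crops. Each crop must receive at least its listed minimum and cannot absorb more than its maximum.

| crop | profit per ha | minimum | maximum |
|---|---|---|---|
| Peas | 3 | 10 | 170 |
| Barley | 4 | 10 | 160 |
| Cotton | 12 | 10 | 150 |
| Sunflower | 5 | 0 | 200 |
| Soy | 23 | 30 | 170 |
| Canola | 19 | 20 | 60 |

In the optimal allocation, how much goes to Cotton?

40

Meeting every minimum uses 10+10+10+0+30+20 = 80 ha, leaving 210.
Highest profit per ha first: Soy 23 > Canola 19 > Cotton 12 > Sunflower 5 > Barley 4 > Peas 3.
Soy: +140 to 170 (cap) — 70 left.
Canola takes 40 more to reach its cap of 60 — 30 left.
Cotton has room for 140 more but only 30 remain, so it gets 40.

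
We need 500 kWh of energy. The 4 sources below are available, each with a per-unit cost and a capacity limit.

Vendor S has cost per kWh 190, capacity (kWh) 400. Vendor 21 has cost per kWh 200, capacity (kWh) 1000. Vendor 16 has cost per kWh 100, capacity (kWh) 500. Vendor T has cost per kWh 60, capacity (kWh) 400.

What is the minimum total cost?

34000

Fill from the cheapest source first.
Vendor T at 60: take all 400 kWh — 100 still needed.
Vendor 16 at 100: take 100 of its 500 — requirement met.
Vendor S, Vendor 21: unused.
Cost = 400×60 + 100×100 = 34000.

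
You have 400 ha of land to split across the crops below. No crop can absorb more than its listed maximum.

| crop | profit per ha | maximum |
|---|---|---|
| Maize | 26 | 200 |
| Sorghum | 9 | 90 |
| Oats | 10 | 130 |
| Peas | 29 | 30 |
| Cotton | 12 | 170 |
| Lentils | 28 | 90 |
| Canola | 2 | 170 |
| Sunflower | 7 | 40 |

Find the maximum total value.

9550

Highest profit per ha first: Peas 29 > Lentils 28 > Maize 26 > Cotton 12 > Oats 10 > Sorghum 9 > Sunflower 7 > Canola 2.
Peas takes 30 to reach its cap of 30 ; 370 left.
Lentils: +90 to 90 (cap) ; 280 left.
Maize takes 200 to reach its cap of 200 ; 80 left.
Only 80 left; Cotton takes them to reach 80.
Total = 26×200 + 29×30 + 12×80 + 28×90 = 9550.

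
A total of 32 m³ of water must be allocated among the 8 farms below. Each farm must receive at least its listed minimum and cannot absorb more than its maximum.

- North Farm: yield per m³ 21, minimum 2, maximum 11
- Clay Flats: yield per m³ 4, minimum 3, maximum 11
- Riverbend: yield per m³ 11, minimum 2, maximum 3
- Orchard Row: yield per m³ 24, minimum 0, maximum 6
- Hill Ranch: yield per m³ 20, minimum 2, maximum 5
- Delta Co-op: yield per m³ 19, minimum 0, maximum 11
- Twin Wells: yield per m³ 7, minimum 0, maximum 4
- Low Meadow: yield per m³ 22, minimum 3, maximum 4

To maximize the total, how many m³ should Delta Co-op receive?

1

Meeting every minimum uses 2+3+2+0+2+0+0+3 = 12 m³, leaving 20.
Highest yield per m³ first: Orchard Row 24 > Low Meadow 22 > North Farm 21 > Hill Ranch 20 > Delta Co-op 19 > Riverbend 11 > Twin Wells 7 > Clay Flats 4.
Give Orchard Row 6 more to hit its cap of 6 — 14 left.
Give Low Meadow 1 more to hit its cap of 4 — 13 left.
North Farm: +9 to 11 (cap) — 4 left.
Give Hill Ranch 3 more to hit its cap of 5 — 1 left.
Only 1 left; Delta Co-op takes them to reach 1.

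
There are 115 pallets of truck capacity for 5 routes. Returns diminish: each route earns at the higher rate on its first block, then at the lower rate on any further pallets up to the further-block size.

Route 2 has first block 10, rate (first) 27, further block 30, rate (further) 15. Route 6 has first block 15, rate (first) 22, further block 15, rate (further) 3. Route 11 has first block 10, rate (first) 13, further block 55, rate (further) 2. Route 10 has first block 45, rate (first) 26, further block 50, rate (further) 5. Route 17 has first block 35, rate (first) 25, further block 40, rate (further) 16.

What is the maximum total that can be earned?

Order all 10 blocks by rate: Route 2/tier1 27 > Route 10/tier1 26 > Route 17/tier1 25 > Route 6/tier1 22 > Route 17/tier2 16 > Route 2/tier2 15 > Route 11/tier1 13 > Route 10/tier2 5 > Route 6/tier2 3 > Route 11/tier2 2.
Route 2 tier1 at 27: fill all 10 → 105 left.
Route 10/tier1 (26): +45 → 60 left.
Route 17/tier1 (25): +35 → 25 left.
Fill Route 6 tier1 block (15 at 22) → 10 left.
10 remain; put them into Route 17 tier2 at 16.
Total = 27×10 + 26×45 + 25×35 + 22×15 + 16×10 = 2805.

2805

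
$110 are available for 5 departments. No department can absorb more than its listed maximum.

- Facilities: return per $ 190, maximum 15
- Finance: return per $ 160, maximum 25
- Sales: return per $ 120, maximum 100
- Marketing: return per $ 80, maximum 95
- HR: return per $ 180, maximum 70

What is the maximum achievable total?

19450

Rank by return per $: Facilities 190 > HR 180 > Finance 160 > Sales 120 > Marketing 80.
Facilities: +15 to 15 (cap) ; 95 left.
HR: +70 to 70 (cap) ; 25 left.
Give Finance 25 to hit its cap of 25 ; 0 left.
Total = 190×15 + 160×25 + 180×70 = 19450.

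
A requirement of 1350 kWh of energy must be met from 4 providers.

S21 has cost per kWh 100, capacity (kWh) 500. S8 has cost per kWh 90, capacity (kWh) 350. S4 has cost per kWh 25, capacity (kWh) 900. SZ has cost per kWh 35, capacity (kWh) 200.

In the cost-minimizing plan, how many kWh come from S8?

250

Cheapest first:
Take 900 from S4 at 25 — need 450 more.
SZ (35): use full 200 — 250 kWh to go.
S8 at 90: take 250 of its 350 — requirement met.
S21: unused.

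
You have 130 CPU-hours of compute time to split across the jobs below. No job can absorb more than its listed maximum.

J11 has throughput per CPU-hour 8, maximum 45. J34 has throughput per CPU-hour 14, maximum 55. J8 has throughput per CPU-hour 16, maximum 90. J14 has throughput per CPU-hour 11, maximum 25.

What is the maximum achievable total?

2000

Highest throughput per CPU-hour first: J8 16 > J34 14 > J14 11 > J11 8.
J8 takes 90 to reach its cap of 90 → 40 left.
J34: +40 (room for 55) → 40. Pool exhausted.
Total = 14×40 + 16×90 = 2000.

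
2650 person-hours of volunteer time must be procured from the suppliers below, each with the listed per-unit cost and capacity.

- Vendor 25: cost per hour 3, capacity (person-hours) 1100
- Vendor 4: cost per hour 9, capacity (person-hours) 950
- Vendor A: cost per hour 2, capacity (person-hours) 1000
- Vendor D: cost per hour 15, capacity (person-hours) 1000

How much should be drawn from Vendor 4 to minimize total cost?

Cheapest first:
Vendor A (2): use full 1000 — 1650 person-hours to go.
Take 1100 from Vendor 25 at 3 — need 550 more.
Vendor 4 at 9: take 550 of its 950 — requirement met.
Vendor D: unused.

550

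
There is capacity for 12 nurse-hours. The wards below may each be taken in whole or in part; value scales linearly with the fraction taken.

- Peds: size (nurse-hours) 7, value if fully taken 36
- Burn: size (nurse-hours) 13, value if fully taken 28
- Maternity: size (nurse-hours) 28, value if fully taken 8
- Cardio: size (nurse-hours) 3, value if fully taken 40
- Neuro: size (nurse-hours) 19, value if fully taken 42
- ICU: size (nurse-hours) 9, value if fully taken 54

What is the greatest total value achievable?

94

Rank by value-to-size ratio: Cardio 40/3≈13.3, ICU 54/9≈6, Peds 36/7≈5.14, Neuro 42/19≈2.21, Burn 28/13≈2.15, Maternity 8/28≈0.286.
Take all of Cardio (3 nurse-hours, value 40) — 9 nurse-hours left.
ICU: take in full, 9 nurse-hours for value 54 — 0 left.
Total value = 94.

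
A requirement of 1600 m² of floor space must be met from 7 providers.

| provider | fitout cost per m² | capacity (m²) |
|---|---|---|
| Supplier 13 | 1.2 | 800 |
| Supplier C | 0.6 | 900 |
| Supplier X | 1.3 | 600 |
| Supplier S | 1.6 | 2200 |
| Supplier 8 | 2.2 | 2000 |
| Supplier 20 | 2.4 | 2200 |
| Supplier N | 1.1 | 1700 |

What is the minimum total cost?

Cheapest first:
Take 900 from Supplier C at 0.6 — need 700 more.
Supplier N at 1.1: take 700 of its 1700 — requirement met.
Supplier 13, Supplier X, Supplier S, Supplier 8, Supplier 20: unused.
Cost = 900×0.6 + 700×1.1 = 1310.

1310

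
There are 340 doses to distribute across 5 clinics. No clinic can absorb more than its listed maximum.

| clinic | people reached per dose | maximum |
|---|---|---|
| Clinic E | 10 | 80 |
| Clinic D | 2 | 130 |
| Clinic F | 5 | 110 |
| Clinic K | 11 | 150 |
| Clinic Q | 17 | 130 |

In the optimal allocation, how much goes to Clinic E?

60

Highest people reached per dose first: Clinic Q 17 > Clinic K 11 > Clinic E 10 > Clinic F 5 > Clinic D 2.
Clinic Q: +130 to 130 (cap) ; 210 left.
Clinic K: +150 to 150 (cap) ; 60 left.
Clinic E has room for 80 but only 60 remain, so it gets 60.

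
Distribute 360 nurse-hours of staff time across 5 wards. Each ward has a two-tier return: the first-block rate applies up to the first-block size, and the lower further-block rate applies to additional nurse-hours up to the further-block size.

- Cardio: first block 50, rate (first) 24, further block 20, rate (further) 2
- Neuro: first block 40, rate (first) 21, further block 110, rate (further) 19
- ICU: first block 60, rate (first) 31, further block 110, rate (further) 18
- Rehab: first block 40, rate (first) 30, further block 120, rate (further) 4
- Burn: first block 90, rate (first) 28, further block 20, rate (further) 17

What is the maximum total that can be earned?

9140

Rank every tier by rate: ICU/T1 31 > Rehab/T1 30 > Burn/T1 28 > Cardio/T1 24 > Neuro/T1 21 > Neuro/T2 19 > ICU/T2 18 > Burn/T2 17 > Rehab/T2 4 > Cardio/T2 2.
ICU/T1 (31): +60 → 300 left.
Fill Rehab T1 block (40 at 30) → 260 left.
Burn/T1 (28): +90 → 170 left.
Fill Cardio T1 block (50 at 24) → 120 left.
Neuro/T1 (21): +40 → 80 left.
Neuro T2 at 19: only 80 left, fill 80.
Total = 31×60 + 30×40 + 28×90 + 24×50 + 21×40 + 19×80 = 9140.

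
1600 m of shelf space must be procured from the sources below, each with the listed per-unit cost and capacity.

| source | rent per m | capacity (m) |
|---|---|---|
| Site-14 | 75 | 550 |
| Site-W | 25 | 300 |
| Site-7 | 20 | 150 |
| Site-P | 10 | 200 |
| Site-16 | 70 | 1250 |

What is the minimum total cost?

Cheapest first:
Site-P at 10: take all 200 m — 1400 still needed.
Take 150 from Site-7 at 20 — need 1250 more.
Site-W at 25: take all 300 m — 950 still needed.
Take 950 from Site-16 at 70 to finish.
Site-14: unused.
Cost = 200×10 + 150×20 + 300×25 + 950×70 = 79000.

79000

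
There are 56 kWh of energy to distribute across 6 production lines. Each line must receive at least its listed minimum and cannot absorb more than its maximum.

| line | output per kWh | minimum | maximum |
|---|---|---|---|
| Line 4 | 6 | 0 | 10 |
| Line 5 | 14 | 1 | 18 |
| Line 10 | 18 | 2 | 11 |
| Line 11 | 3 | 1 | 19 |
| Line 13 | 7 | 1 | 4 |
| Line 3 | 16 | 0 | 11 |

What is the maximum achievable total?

Meeting every minimum uses 0+1+2+1+1+0 = 5 kWh, leaving 51.
Rank by output per kWh: Line 10 18 > Line 3 16 > Line 5 14 > Line 13 7 > Line 4 6 > Line 11 3.
Line 10: +9 to 11 (cap) → 42 left.
Line 3 takes 11 more to reach its cap of 11 → 31 left.
Give Line 5 17 more to hit its cap of 18 → 14 left.
Line 13: +3 to 4 (cap) → 11 left.
Give Line 4 10 more to hit its cap of 10 → 1 left.
Only 1 left; Line 11 takes them to reach 2.
Total = 6×10 + 14×18 + 18×11 + 3×2 + 7×4 + 16×11 = 720.

720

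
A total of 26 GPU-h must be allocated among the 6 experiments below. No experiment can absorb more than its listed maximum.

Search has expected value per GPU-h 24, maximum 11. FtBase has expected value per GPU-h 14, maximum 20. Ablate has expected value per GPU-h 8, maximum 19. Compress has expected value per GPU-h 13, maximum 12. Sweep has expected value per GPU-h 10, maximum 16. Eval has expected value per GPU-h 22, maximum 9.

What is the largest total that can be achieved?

546

Order the experiments by expected value per GPU-h: Search 24 > Eval 22 > FtBase 14 > Compress 13 > Sweep 10 > Ablate 8.
Give Search 11 to hit its cap of 11 — 15 left.
Give Eval 9 to hit its cap of 9 — 6 left.
Only 6 left; FtBase takes them to reach 6.
Total = 24×11 + 14×6 + 22×9 = 546.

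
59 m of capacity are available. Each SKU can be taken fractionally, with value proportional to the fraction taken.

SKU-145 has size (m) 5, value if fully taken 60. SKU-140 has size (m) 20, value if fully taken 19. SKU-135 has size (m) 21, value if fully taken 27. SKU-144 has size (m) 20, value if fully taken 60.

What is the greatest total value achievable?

159.35

Best value per unit of size first: SKU-145 60/5≈12, SKU-144 60/20≈3, SKU-135 27/21≈1.29, SKU-140 19/20≈0.95.
SKU-145: take in full, 5 m for value 60 ; 54 left.
Take all of SKU-144 (20 m, value 60) ; 34 m left.
All 21 m of SKU-135 fit (value 27) ; 13 remain.
Only 13 m remain; take 13/20 of SKU-140 for value 19×13/20 = 12.35.
Total value = 159.35.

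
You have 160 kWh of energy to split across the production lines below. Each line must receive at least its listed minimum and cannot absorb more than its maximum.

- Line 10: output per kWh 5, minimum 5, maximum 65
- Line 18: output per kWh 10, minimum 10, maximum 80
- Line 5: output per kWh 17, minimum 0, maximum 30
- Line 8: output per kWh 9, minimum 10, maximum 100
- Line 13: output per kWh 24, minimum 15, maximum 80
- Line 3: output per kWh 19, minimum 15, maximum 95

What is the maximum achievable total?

3180

Meeting every minimum uses 5+10+0+10+15+15 = 55 kWh, leaving 105.
Order the production lines by output per kWh: Line 13 24 > Line 3 19 > Line 5 17 > Line 18 10 > Line 8 9 > Line 10 5.
Line 13: +65 to 80 (cap) → 40 left.
Line 3: +40 (room for 80) → 55. Pool exhausted.
Total = 5×5 + 10×10 + 9×10 + 24×80 + 19×55 = 3180.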